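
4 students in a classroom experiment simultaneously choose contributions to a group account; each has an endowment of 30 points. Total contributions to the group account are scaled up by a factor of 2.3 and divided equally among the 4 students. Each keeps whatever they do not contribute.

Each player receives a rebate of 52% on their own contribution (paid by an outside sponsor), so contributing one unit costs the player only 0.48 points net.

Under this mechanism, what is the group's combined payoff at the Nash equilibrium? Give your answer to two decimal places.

With the mechanism, a contributed unit returns (2.3/4) / 0.48 = 1.1979 per unit of net cost to the contributor — now above 1 — so contributing fully is weakly dominant for every player.
At the Nash equilibrium everyone contributes 30. Group total payoff = 4 × (30 × 0.52 + 2.3 × 30) = 338.40.

338.40 points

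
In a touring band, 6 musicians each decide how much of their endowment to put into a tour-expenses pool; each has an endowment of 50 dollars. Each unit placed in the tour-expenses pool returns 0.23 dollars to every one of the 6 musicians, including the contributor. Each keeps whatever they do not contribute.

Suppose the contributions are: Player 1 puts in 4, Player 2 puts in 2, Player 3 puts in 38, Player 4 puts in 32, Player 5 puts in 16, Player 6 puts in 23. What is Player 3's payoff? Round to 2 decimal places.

Total contributed: 4 + 2 + 38 + 32 + 16 + 23 = 115.
Each receives 0.23 × 115 = 26.45 from the tour-expenses pool.
Player 3 keeps 50 − 38 = 12, so Player 3's payoff is 12 + 26.45 = 38.45.

38.45 dollars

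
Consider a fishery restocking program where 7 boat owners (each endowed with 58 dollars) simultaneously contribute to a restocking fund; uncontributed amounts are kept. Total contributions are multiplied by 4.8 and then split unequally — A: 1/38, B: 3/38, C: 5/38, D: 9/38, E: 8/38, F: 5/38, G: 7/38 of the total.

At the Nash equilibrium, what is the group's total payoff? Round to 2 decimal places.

For player j, contributing a unit is worthwhile iff 4.8 × (j's share) ≥ 1, i.e. iff j's share is at least 0.2083.
The shares above 0.2083 belong to D and E, contributing 58 each; the remaining 5 contribute 0. Total contributed: 116.
The restocking fund pays out 4.8 × 116 = 556.80 in total (split across the unequal shares, but the aggregate is all that matters for the group sum).
The 5 free-riders keep 58 each, adding 290. Group total = 290 + 556.80 = 846.80.

846.80 dollars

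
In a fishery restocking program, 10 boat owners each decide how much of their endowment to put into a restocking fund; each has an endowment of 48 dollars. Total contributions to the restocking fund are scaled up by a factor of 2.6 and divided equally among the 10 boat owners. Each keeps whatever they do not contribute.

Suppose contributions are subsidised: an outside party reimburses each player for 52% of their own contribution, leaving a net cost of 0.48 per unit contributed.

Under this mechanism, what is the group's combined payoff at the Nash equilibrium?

480.00 dollars

Even with the mechanism, each unit contributed returns only (2.6/10) / 0.48 = 0.5417 per unit of net cost, so contributing nothing is still dominant.
Everyone keeps their endowment and the group total is 10 × 48 = 480.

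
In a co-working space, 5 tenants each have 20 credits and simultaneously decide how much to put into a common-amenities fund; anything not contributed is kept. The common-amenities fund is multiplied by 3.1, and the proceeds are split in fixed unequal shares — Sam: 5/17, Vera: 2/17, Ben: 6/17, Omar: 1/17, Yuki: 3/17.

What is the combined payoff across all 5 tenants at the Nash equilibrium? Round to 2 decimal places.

Player j's private return per contributed unit is 3.1 × (j's share). Contributing is weakly dominant for j when that share is at least 1/3.1 = 0.3226, and contributing 0 is dominant otherwise.
Ben alone (share 6/17) is above the threshold, contributing 20; the remaining 4 contribute 0. Total contributed: 20.
The common-amenities fund pays out 3.1 × 20 = 62.00 in total (split across the unequal shares, but the aggregate is all that matters for the group sum).
The 4 free-riders keep 20 each, adding 80. Group total = 80 + 62.00 = 142.00.

142.00 credits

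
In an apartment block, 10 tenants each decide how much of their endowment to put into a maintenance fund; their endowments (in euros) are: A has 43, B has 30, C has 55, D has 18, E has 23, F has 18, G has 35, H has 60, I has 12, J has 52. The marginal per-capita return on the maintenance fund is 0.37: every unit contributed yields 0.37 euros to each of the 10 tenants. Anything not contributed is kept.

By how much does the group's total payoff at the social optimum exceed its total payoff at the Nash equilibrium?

934.20 euros

The private return per contributed unit is 0.37 < 1 for everyone, so the Nash equilibrium is zero contribution and the group total is Σ E_j = 43 + 30 + 55 + 18 + 23 + 18 + 35 + 60 + 12 + 52 = 346.
Each contributed unit returns 3.700 to the group, so the social optimum is full contribution by everyone: group total = 3.700 × 346 = 1280.20.
Efficiency loss = (3.700 − 1) × 346 = 934.20.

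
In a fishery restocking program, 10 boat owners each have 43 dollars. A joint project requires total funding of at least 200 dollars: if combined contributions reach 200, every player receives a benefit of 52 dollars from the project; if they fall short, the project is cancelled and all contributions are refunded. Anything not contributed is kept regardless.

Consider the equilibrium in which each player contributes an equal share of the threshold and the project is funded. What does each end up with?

Equal share of the threshold: 200/10 = 20.
At this profile no one gains by cutting their contribution: any cut drops the total below 200, the project is cancelled, contributions are refunded, and the deviator ends with 43, which is less than 43 − 20 + 52 = 75. Contributing more than 20 just wastes the excess. So contributing exactly 20 is a best response.
Each player's payoff: 43 − 20 + 52 = 75.

75 dollars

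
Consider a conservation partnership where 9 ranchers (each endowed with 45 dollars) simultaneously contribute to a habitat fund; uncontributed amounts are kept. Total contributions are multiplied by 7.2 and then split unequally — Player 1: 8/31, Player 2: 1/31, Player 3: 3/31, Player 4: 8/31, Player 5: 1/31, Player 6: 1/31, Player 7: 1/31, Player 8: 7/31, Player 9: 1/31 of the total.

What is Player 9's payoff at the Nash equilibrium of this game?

76.35 dollars

For player j, contributing a unit is worthwhile iff 7.2 × (j's share) ≥ 1, i.e. iff j's share is at least 0.1389.
The shares above 0.1389 belong to Player 1, Player 4 and Player 8, contributing 45 each; the remaining 6 contribute 0. Total contributed: 135.
Player 9 keeps 45 and receives 7.2 × 135 × 1/31 = 31.35 from the habitat fund, for a payoff of 76.35.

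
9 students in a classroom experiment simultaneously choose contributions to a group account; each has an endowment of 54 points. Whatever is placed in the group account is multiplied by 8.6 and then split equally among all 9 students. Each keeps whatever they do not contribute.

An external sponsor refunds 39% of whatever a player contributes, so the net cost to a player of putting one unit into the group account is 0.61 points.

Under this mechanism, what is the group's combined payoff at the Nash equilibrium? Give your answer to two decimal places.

With the mechanism, a contributed unit returns (8.6/9) / 0.61 = 1.5665 per unit of net cost to the contributor — now above 1 — so contributing fully is weakly dominant for every player.
At the Nash equilibrium everyone contributes 54. Group total payoff = 9 × (54 × 0.39 + 8.6 × 54) = 4369.14.

4369.14 points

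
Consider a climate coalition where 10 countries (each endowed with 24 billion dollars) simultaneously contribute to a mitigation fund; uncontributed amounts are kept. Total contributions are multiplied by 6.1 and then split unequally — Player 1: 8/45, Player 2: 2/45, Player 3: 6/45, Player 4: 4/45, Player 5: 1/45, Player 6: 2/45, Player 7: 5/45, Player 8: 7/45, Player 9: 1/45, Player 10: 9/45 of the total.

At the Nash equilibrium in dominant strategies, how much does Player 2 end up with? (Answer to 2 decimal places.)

37.01 billion dollars

Player j's private return per contributed unit is 6.1 × (j's share). Contributing is weakly dominant for j when that share is at least 1/6.1 = 0.1639, and contributing 0 is dominant otherwise.
Player 1 and Player 10 clear that bar, contributing 24 each; the remaining 8 contribute 0. Total contributed: 48.
Player 2 keeps 24 and receives 6.1 × 48 × 2/45 = 13.01 from the mitigation fund, for a payoff of 37.01.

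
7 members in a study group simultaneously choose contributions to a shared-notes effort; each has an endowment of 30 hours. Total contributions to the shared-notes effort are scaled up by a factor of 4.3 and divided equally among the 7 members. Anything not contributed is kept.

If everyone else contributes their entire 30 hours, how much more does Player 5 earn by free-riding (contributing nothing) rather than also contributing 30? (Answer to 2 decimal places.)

11.57 hours

Switching from a contribution of 30 to 0 lets Player 5 keep an extra 30 hours, but lowers the shared-notes effort by 30, which costs Player 5 their own share of that drop: 4.3/7 × 30 = 18.43.
Net gain = 30 − 18.43 = 11.57. The private return per contributed unit (0.6143) is below 1, so free-riding is indeed the best response regardless of what the others do.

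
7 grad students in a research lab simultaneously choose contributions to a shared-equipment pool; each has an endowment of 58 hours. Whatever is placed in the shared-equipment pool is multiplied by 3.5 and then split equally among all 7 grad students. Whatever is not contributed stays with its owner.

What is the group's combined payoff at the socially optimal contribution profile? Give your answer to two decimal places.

1421.00 hours

Each contributed unit returns 3.500 to the group as a whole (0.5000 to each of 7 players), which exceeds 1, so the social optimum is full contribution: group total = 3.500 × 406 = 1421.00.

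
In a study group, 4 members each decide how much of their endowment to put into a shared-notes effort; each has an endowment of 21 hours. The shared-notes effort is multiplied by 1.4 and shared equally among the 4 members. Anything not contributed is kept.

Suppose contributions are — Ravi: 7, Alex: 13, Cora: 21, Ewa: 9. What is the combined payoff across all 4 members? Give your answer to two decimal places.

104.00 hours

Total contributed: 7 + 13 + 21 + 9 = 50; total kept: 4 × 21 − 50 = 34.
The shared-notes effort pays out 1.4 × 50 = 70.00 in aggregate.
Group total = 34 + 70.00 = 104.00.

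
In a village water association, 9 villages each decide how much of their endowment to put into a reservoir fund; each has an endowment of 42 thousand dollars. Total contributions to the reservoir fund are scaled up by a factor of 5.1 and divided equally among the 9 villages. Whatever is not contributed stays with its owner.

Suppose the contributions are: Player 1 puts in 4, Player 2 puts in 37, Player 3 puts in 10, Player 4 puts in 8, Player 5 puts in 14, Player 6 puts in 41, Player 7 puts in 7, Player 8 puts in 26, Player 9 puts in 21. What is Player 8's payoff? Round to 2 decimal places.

Total contributed: 4 + 37 + 10 + 8 + 14 + 41 + 7 + 26 + 21 = 168.
Each receives 5.1 × 168 / 9 = 95.20 from the reservoir fund.
Player 8 keeps 42 − 26 = 16, so Player 8's payoff is 16 + 95.20 = 111.20.

111.20 thousand dollars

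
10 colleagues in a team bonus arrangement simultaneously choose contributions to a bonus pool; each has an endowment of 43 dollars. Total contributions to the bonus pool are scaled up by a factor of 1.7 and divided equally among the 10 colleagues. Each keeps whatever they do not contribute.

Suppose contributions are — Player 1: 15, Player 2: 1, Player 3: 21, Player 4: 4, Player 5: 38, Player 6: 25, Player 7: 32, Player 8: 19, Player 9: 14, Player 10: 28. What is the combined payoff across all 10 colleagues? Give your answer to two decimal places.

Total contributed: 15 + 1 + 21 + 4 + 38 + 25 + 32 + 19 + 14 + 28 = 197; total kept: 10 × 43 − 197 = 233.
The bonus pool pays out 1.7 × 197 = 334.90 in aggregate.
Group total = 233 + 334.90 = 567.90.

567.90 dollars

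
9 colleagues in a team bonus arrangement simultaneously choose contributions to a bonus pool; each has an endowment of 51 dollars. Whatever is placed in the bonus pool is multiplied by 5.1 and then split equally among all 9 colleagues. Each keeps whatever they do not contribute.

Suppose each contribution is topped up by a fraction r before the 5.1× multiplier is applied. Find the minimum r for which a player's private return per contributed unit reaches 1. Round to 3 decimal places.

0.765

With matching at rate r, one contributed unit becomes (1 + r) in the bonus pool and returns 5.1 × (1 + r) / 9 to the contributor.
Setting this equal to 1: 1 + r = 9/5.1 = 1.7647.
So the minimum matching rate is r = 1.7647 − 1 = 0.765.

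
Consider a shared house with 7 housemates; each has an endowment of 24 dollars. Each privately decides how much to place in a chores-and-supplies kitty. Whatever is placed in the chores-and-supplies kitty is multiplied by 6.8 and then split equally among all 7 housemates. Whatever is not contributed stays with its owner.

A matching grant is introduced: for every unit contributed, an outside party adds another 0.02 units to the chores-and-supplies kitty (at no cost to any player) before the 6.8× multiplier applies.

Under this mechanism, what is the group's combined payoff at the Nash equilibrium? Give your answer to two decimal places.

With the mechanism, a contributed unit returns 6.8 × 1.02 / 7 = 0.9909 per unit of net cost — still below 1 — so contributing 0 remains dominant for every player.
At the Nash equilibrium no one contributes; group total payoff = 7 × 24 = 168.

168.00 dollars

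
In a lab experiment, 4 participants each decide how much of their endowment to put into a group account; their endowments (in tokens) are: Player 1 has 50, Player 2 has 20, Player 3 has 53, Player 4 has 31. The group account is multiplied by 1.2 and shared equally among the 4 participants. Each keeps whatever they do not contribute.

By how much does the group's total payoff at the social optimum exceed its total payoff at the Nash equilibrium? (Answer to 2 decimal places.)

30.80 tokens

The private return per contributed unit is 1.2/4 = 0.3000 < 1 for every player regardless of endowment, so the Nash equilibrium is zero contribution and the group total is Σ E_j = 50 + 20 + 53 + 31 = 154.
Each contributed unit returns 1.200 to the group, so the social optimum is full contribution by everyone: group total = 1.200 × 154 = 184.80.
Efficiency loss = (1.200 − 1) × 154 = 30.80.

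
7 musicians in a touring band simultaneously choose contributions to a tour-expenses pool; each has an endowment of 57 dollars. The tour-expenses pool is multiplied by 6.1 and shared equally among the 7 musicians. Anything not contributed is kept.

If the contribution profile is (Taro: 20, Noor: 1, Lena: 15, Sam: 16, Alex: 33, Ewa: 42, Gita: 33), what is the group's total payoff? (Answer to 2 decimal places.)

1215.00 dollars

Total contributed: 20 + 1 + 15 + 16 + 33 + 42 + 33 = 160; total kept: 7 × 57 − 160 = 239.
The tour-expenses pool pays out 6.1 × 160 = 976.00 in aggregate.
Group total = 239 + 976.00 = 1215.00.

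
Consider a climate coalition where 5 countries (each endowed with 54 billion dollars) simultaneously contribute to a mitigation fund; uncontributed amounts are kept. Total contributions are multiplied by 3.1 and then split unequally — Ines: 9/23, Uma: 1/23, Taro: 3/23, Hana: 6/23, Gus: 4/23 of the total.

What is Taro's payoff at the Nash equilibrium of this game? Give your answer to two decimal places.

Player j's private return per contributed unit is 3.1 × (j's share). Contributing is weakly dominant for j when that share is at least 1/3.1 = 0.3226, and contributing 0 is dominant otherwise.
Only Ines (9/23) clears that bar, contributing 54; the remaining 4 contribute 0. Total contributed: 54.
Taro keeps 54 and receives 3.1 × 54 × 3/23 = 21.83 from the mitigation fund, for a payoff of 75.83.

75.83 billion dollars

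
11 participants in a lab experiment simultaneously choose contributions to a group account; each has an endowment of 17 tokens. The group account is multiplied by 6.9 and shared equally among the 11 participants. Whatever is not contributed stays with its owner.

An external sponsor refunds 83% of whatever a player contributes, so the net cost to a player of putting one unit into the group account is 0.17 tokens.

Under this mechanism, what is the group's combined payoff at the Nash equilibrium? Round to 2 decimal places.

The effective private return per unit is now (6.9/11) / 0.17 = 3.6898 > 1, so every player's dominant strategy flips to full contribution.
So the Nash equilibrium is full contribution by all 11; the group earns 11 × (17 × 0.83 + 6.9 × 17) = 1445.51.

1445.51 tokens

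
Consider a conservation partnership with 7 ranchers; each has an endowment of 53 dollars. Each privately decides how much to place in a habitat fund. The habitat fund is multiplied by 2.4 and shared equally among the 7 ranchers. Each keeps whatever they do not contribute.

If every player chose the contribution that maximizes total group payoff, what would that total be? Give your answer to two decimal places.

Each contributed unit returns 2.400 to the group as a whole (0.3429 to each of 7 players), which exceeds 1, so the social optimum is full contribution: group total = 2.400 × 371 = 890.40.

890.40 dollars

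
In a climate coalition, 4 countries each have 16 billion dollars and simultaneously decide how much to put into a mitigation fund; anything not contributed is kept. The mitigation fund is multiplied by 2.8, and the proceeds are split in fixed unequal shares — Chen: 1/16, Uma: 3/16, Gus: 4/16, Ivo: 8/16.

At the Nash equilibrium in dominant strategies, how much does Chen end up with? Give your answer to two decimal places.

Player j's private return per contributed unit is 2.8 × (j's share). Contributing is weakly dominant for j when that share is at least 1/2.8 = 0.3571, and contributing 0 is dominant otherwise.
Only Ivo (8/16) clears that bar, contributing 16; the remaining 3 contribute 0. Total contributed: 16.
Chen keeps 16 and receives 2.8 × 16 × 1/16 = 2.80 from the mitigation fund, for a payoff of 18.80.

18.80 billion dollars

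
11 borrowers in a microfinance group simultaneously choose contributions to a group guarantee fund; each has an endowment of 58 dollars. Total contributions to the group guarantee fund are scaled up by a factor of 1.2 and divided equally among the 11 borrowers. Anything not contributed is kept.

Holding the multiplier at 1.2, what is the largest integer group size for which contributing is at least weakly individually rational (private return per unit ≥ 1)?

Private return per unit is 1.2/(group size), which is ≥ 1 whenever the group size is ≤ 1.2.
The largest such integer is 1.

1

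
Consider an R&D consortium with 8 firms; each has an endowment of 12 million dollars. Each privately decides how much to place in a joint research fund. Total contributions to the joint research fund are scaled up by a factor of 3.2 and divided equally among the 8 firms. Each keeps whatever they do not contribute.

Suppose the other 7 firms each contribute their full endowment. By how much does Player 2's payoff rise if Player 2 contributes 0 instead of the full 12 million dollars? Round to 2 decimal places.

7.20 million dollars

Switching from a contribution of 12 to 0 lets Player 2 keep an extra 12 million dollars, but lowers the joint research fund by 12, which costs Player 2 their own share of that drop: 3.2/8 × 12 = 4.80.
Net gain = 12 − 4.80 = 7.20. The private return per contributed unit (0.4000) is below 1, so free-riding is indeed the best response regardless of what the others do.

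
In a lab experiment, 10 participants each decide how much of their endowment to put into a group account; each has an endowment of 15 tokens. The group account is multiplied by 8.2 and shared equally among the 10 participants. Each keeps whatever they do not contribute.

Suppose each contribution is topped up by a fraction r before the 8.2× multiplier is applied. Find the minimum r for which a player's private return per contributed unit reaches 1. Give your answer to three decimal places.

0.220

With matching at rate r, one contributed unit becomes (1 + r) in the group account and returns 8.2 × (1 + r) / 10 to the contributor.
Setting this equal to 1: 1 + r = 10/8.2 = 1.2195.
So the minimum matching rate is r = 1.2195 − 1 = 0.220.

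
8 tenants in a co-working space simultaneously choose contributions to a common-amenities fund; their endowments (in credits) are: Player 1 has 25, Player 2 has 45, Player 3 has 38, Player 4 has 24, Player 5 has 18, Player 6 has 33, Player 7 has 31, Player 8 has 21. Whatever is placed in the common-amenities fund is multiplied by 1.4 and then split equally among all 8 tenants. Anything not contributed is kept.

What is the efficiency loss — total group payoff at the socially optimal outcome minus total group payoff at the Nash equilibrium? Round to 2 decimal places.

94.00 credits

The private return per contributed unit is 1.4/8 = 0.1750 < 1 for every player regardless of endowment, so the Nash equilibrium is zero contribution and the group total is Σ E_j = 25 + 45 + 38 + 24 + 18 + 33 + 31 + 21 = 235.
Each contributed unit returns 1.400 to the group, so the social optimum is full contribution by everyone: group total = 1.400 × 235 = 329.00.
Efficiency loss = (1.400 − 1) × 235 = 94.00.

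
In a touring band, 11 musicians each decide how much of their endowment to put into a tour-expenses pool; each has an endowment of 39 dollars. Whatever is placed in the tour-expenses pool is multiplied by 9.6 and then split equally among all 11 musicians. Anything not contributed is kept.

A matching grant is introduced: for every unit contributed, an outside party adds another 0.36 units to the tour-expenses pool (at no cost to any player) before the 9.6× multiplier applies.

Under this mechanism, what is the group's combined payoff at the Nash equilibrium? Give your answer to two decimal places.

5601.02 dollars

With the mechanism, a contributed unit returns 9.6 × 1.36 / 11 = 1.1869 per unit of net cost to the contributor — now above 1 — so contributing fully is weakly dominant for every player.
So the Nash equilibrium is full contribution by all 11; the group earns 9.6 × 1.36 × 429 = 5601.02.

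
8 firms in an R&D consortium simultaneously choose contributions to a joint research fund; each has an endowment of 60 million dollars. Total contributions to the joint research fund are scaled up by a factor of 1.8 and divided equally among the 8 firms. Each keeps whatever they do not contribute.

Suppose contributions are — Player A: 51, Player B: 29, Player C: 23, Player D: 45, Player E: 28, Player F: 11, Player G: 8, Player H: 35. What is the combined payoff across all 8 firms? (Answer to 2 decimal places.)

Total contributed: 51 + 29 + 23 + 45 + 28 + 11 + 8 + 35 = 230; total kept: 8 × 60 − 230 = 250.
The joint research fund pays out 1.8 × 230 = 414.00 in aggregate.
Group total = 250 + 414.00 = 664.00.

664.00 million dollars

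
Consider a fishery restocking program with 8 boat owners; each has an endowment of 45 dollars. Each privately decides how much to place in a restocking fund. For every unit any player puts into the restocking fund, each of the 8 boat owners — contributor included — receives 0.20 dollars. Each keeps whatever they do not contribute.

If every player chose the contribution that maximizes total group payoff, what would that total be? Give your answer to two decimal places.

576.00 dollars

Each contributed unit returns 1.600 to the group as a whole (0.20 to each of 8 players), which exceeds 1, so the social optimum is full contribution: group total = 1.600 × 360 = 576.00.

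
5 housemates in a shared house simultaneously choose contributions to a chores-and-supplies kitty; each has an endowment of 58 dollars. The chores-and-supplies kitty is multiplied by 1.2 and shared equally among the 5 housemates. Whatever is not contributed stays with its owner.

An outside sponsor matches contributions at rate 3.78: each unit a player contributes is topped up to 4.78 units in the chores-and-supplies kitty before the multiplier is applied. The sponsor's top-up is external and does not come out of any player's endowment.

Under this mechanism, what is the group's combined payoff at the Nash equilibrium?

1663.44 dollars

With the mechanism, a contributed unit returns 1.2 × 4.78 / 5 = 1.1472 per unit of net cost to the contributor — now above 1 — so contributing fully is weakly dominant for every player.
So the Nash equilibrium is full contribution by all 5; the group earns 1.2 × 4.78 × 290 = 1663.44.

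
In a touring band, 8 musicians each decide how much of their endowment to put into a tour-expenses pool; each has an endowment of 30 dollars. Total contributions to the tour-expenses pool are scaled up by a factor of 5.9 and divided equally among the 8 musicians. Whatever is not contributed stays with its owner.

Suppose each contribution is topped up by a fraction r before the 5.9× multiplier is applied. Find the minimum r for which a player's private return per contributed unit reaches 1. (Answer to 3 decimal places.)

0.356

With matching at rate r, one contributed unit becomes (1 + r) in the tour-expenses pool and returns 5.9 × (1 + r) / 8 to the contributor.
Setting this equal to 1: 1 + r = 8/5.9 = 1.3559.
So the minimum matching rate is r = 1.3559 − 1 = 0.356.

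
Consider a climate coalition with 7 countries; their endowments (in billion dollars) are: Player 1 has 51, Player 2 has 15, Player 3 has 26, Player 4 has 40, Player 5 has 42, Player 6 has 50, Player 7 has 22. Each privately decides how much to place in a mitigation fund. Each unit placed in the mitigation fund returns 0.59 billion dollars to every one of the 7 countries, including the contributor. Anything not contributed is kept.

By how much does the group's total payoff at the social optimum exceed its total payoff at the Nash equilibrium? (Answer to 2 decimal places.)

769.98 billion dollars

The private return per contributed unit is 0.59 < 1 for everyone, so the Nash equilibrium is zero contribution and the group total is Σ E_j = 51 + 15 + 26 + 40 + 42 + 50 + 22 = 246.
Each contributed unit returns 4.130 to the group, so the social optimum is full contribution by everyone: group total = 4.130 × 246 = 1015.98.
Efficiency loss = (4.130 − 1) × 246 = 769.98.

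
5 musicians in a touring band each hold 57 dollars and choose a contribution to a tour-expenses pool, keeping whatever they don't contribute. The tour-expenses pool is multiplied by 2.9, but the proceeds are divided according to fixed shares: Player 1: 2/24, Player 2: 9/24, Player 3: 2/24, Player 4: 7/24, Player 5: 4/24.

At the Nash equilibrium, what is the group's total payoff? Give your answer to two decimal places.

A player with share s gets back 2.9·s per unit contributed, so full contribution is dominant for anyone with s > 1/2.9 = 0.3448 and zero contribution is dominant for anyone below.
Player 2 alone (share 9/24) is above the threshold, contributing 57; the remaining 4 contribute 0. Total contributed: 57.
The tour-expenses pool pays out 2.9 × 57 = 165.30 in total (split across the unequal shares, but the aggregate is all that matters for the group sum).
The 4 free-riders keep 57 each, adding 228. Group total = 228 + 165.30 = 393.30.

393.30 dollars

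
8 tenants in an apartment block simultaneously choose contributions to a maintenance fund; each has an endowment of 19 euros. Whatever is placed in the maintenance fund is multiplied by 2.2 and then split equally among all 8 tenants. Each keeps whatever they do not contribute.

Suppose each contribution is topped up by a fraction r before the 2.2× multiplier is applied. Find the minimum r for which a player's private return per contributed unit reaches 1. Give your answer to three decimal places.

With matching at rate r, one contributed unit becomes (1 + r) in the maintenance fund and returns 2.2 × (1 + r) / 8 to the contributor.
Setting this equal to 1: 1 + r = 8/2.2 = 3.6364.
So the minimum matching rate is r = 3.6364 − 1 = 2.636.

2.636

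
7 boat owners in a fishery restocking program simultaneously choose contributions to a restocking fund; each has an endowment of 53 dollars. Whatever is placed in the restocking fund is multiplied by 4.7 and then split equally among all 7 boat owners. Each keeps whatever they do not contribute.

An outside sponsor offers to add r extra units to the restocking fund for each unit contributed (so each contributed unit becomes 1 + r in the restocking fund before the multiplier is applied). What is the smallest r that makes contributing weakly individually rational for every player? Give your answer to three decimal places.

0.489

With matching at rate r, one contributed unit becomes (1 + r) in the restocking fund and returns 4.7 × (1 + r) / 7 to the contributor.
Setting this equal to 1: 1 + r = 7/4.7 = 1.4894.
So the minimum matching rate is r = 1.4894 − 1 = 0.489.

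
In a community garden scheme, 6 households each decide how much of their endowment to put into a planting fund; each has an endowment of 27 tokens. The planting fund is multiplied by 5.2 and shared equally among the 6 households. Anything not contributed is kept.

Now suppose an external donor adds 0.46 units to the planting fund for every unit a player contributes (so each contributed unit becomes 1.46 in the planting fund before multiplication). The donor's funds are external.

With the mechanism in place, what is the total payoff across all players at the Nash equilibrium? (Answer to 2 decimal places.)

1229.90 tokens

The effective private return per unit is now 5.2 × 1.46 / 6 = 1.2653 > 1, so every player's dominant strategy flips to full contribution.
So the Nash equilibrium is full contribution by all 6; the group earns 5.2 × 1.46 × 162 = 1229.90.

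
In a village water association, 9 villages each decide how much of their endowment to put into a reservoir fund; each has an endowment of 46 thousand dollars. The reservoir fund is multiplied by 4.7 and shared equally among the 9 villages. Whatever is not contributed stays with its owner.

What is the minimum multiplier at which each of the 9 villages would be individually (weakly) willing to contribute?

9

A contributed unit returns (multiplier)/9 to its contributor.
This reaches 1 exactly when the multiplier is 9.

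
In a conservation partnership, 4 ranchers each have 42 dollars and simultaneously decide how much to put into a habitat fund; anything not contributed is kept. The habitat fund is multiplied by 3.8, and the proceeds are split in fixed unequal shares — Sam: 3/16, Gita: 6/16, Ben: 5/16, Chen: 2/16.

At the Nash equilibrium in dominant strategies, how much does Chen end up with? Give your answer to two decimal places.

A player with share s gets back 3.8·s per unit contributed, so full contribution is dominant for anyone with s > 1/3.8 = 0.2632 and zero contribution is dominant for anyone below.
Gita and Ben are above the threshold, contributing 42 each; the remaining 2 contribute 0. Total contributed: 84.
Chen keeps 42 and receives 3.8 × 84 × 2/16 = 39.90 from the habitat fund, for a payoff of 81.90.

81.90 dollars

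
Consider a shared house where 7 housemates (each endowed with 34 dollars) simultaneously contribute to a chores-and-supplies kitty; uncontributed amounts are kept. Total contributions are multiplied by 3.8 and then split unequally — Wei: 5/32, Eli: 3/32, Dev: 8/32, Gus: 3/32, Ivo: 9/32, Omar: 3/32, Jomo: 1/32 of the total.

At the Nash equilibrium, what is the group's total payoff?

Player j's private return per contributed unit is 3.8 × (j's share). Contributing is weakly dominant for j when that share is at least 1/3.8 = 0.2632, and contributing 0 is dominant otherwise.
Ivo alone (share 9/32) is above the threshold, contributing 34; the remaining 6 contribute 0. Total contributed: 34.
The chores-and-supplies kitty pays out 3.8 × 34 = 129.20 in total (split across the unequal shares, but the aggregate is all that matters for the group sum).
The 6 free-riders keep 34 each, adding 204. Group total = 204 + 129.20 = 333.20.

333.20 dollars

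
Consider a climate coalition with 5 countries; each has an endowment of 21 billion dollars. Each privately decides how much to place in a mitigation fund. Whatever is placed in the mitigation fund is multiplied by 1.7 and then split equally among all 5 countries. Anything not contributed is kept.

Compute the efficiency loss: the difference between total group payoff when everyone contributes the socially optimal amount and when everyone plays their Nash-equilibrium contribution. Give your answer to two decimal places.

73.50 billion dollars

Each contributed unit returns 1.7/5 = 0.3400 to its contributor — below 1 — so contributing 0 is dominant for every player. At the Nash equilibrium everyone keeps their 21, and the group total is 5 × 21 = 105.
Each contributed unit returns 1.700 to the group as a whole (0.3400 to each of 5 players), which exceeds 1, so the social optimum is full contribution: group total = 1.700 × 105 = 178.50.
Efficiency loss = 178.50 − 105 = 73.50.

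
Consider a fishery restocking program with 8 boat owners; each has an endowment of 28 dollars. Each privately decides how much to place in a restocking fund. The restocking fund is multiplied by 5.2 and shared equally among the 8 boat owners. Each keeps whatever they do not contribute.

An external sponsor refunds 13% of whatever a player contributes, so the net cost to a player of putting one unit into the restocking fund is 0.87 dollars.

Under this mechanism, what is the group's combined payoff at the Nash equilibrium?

Even with the mechanism, each unit contributed returns only (5.2/8) / 0.87 = 0.7471 per unit of net cost, so contributing nothing is still dominant.
At the Nash equilibrium no one contributes; group total payoff = 8 × 28 = 224.

224.00 dollars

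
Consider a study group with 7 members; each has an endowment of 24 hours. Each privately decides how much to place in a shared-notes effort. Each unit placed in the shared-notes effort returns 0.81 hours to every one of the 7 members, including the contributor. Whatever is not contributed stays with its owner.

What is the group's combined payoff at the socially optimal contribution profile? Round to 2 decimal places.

952.56 hours

Each contributed unit returns 5.670 to the group as a whole (0.81 to each of 7 players), which exceeds 1, so the social optimum is full contribution: group total = 5.670 × 168 = 952.56.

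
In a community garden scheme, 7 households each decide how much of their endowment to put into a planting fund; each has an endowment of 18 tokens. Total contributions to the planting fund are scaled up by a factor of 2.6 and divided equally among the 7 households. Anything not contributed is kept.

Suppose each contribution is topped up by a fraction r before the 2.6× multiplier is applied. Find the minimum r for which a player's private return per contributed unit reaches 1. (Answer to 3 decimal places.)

1.692

With matching at rate r, one contributed unit becomes (1 + r) in the planting fund and returns 2.6 × (1 + r) / 7 to the contributor.
Setting this equal to 1: 1 + r = 7/2.6 = 2.6923.
So the minimum matching rate is r = 2.6923 − 1 = 1.692.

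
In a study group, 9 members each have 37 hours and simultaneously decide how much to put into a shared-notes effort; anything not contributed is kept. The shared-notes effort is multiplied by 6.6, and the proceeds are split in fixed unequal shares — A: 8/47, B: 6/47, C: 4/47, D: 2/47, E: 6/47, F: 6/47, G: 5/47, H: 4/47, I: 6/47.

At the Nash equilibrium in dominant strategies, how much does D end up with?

Player j's private return per contributed unit is 6.6 × (j's share). Contributing is weakly dominant for j when that share is at least 1/6.6 = 0.1515, and contributing 0 is dominant otherwise.
Only A (8/47) clears that bar, contributing 37; the remaining 8 contribute 0. Total contributed: 37.
D keeps 37 and receives 6.6 × 37 × 2/47 = 10.39 from the shared-notes effort, for a payoff of 47.39.

47.39 hours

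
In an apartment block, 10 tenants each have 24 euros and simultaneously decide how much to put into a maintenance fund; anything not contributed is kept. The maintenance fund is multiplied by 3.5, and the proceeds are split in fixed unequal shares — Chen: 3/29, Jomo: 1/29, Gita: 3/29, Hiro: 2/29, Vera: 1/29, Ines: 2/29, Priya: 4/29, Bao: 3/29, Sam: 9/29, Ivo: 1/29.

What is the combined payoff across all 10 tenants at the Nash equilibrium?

300.00 euros

Each unit j contributes comes back to j as 3.5 × (j's share), so j prefers to contribute only if that share exceeds 1/3.5 = 0.2857; otherwise keeping the unit dominates.
Sam alone (share 9/29) is above the threshold, contributing 24; the remaining 9 contribute 0. Total contributed: 24.
The maintenance fund pays out 3.5 × 24 = 84.00 in total (split across the unequal shares, but the aggregate is all that matters for the group sum).
The 9 free-riders keep 24 each, adding 216. Group total = 216 + 84.00 = 300.00.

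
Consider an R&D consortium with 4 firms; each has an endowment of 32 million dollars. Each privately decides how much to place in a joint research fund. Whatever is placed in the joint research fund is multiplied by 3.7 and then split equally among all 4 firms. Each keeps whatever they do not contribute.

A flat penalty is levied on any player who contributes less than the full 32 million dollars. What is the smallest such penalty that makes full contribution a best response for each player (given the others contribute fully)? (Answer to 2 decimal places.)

2.40 million dollars

Given the others contribute fully, the best deviation is to contribute 0 (any partial contribution still incurs the fine and gives up units whose private return 0.9250 is below 1).
Deviating from 32 to 0 saves 32 million dollars but forfeits the deviator's share of the drop in the joint research fund: 3.7/4 × 32 = 29.60.
So the deviation gain is 32 − 29.60 = 2.40, and the fine must be at least 2.40 million dollars to wipe it out.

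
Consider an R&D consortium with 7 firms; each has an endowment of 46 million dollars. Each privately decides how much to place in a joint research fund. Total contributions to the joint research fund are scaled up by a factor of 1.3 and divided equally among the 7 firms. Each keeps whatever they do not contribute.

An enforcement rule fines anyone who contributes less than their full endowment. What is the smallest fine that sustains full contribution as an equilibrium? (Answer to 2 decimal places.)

Given the others contribute fully, the best deviation is to contribute 0 (any partial contribution still incurs the fine and gives up units whose private return 0.1857 is below 1).
Deviating from 46 to 0 saves 46 million dollars but forfeits the deviator's share of the drop in the joint research fund: 1.3/7 × 46 = 8.54.
So the deviation gain is 46 − 8.54 = 37.46, and the fine must be at least 37.46 million dollars to wipe it out.

37.46 million dollars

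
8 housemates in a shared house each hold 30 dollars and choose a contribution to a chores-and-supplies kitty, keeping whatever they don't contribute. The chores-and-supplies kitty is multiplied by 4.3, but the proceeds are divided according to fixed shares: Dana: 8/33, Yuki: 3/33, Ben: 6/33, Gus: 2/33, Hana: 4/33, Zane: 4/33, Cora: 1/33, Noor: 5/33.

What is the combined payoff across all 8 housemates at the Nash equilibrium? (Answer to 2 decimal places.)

For player j, contributing a unit is worthwhile iff 4.3 × (j's share) ≥ 1, i.e. iff j's share is at least 0.2326.
Only Dana (8/33) clears that bar, contributing 30; the remaining 7 contribute 0. Total contributed: 30.
The chores-and-supplies kitty pays out 4.3 × 30 = 129.00 in total (split across the unequal shares, but the aggregate is all that matters for the group sum).
The 7 free-riders keep 30 each, adding 210. Group total = 210 + 129.00 = 339.00.

339.00 dollars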